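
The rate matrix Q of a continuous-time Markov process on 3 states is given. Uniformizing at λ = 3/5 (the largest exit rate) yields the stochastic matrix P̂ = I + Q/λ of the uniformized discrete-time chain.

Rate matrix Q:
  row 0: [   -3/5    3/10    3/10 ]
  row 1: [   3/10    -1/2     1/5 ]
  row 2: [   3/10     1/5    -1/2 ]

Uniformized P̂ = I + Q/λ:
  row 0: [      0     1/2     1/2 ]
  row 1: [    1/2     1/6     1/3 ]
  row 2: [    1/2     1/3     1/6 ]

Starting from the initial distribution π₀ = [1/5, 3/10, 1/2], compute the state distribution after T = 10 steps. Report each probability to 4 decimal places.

π = [0.3332, 0.3334, 0.3334]

t=0: π = [0.2000, 0.3000, 0.5000]
t=1: π = [0.4000, 0.3167, 0.2833]
t=2: π = [0.3000, 0.3472, 0.3528]
t=3: π = [0.3500, 0.3255, 0.3245]
t=4: π = [0.3250, 0.3374, 0.3376]
t=5: π = [0.3375, 0.3313, 0.3312]
t=6: π = [0.3313, 0.3344, 0.3344]
t=7: π = [0.3344, 0.3328, 0.3328]
t=8: π = [0.3328, 0.3336, 0.3336]
t=9: π = [0.3336, 0.3332, 0.3332]
t=10: π = [0.3332, 0.3334, 0.3334]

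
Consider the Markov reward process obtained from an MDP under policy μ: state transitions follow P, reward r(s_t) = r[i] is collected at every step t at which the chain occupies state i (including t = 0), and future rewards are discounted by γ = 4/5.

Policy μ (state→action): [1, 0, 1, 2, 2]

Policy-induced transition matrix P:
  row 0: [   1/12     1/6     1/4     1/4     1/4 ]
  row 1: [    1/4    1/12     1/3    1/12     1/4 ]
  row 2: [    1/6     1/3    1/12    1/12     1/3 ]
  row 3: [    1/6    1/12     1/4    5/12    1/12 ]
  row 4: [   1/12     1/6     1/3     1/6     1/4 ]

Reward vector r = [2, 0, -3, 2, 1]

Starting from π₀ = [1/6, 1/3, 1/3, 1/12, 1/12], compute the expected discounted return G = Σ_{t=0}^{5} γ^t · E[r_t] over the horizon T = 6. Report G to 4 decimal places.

G = 0.0871

t=0: π = [0.1667, 0.3333, 0.3333, 0.0833, 0.0833], E[r] = -0.4167, γ^t·E[r] = -0.416667, running G = -0.416667
t=1: π = [0.1736, 0.1875, 0.2292, 0.1458, 0.2639], E[r] = 0.2153, γ^t·E[r] = 0.172222, running G = -0.244444
t=2: π = [0.1458, 0.1771, 0.2494, 0.1829, 0.2448], E[r] = 0.1539, γ^t·E[r] = 0.098519, running G = -0.145926
t=3: π = [0.1489, 0.1782, 0.2436, 0.1890, 0.2403], E[r] = 0.1853, γ^t·E[r] = 0.094864, running G = -0.051062
t=4: π = [0.1491, 0.1767, 0.2443, 0.1912, 0.2388], E[r] = 0.1865, γ^t·E[r] = 0.076379, running G = 0.025317
t=5: π = [0.1491, 0.1767, 0.2439, 0.1918, 0.2385], E[r] = 0.1885, γ^t·E[r] = 0.061770, running G = 0.087087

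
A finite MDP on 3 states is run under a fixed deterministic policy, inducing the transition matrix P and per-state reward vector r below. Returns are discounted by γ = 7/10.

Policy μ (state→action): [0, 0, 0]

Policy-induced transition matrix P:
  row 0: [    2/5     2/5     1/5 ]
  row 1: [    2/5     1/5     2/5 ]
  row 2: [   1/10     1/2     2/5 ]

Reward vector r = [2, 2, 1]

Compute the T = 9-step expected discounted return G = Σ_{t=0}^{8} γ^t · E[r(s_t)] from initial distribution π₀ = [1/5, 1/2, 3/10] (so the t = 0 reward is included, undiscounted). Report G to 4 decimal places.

G = 5.3362

t=0: π = [0.2000, 0.5000, 0.3000], E[r] = 1.7000, γ^t·E[r] = 1.700000, running G = 1.700000
t=1: π = [0.3100, 0.3300, 0.3600], E[r] = 1.6400, γ^t·E[r] = 1.148000, running G = 2.848000
t=2: π = [0.2920, 0.3700, 0.3380], E[r] = 1.6620, γ^t·E[r] = 0.814380, running G = 3.662380
t=3: π = [0.2986, 0.3598, 0.3416], E[r] = 1.6584, γ^t·E[r] = 0.568831, running G = 4.231211
t=4: π = [0.2975, 0.3622, 0.3403], E[r] = 1.6597, γ^t·E[r] = 0.398499, running G = 4.629710
t=5: π = [0.2979, 0.3616, 0.3405], E[r] = 1.6595, γ^t·E[r] = 0.278913, running G = 4.908623
t=6: π = [0.2979, 0.3617, 0.3404], E[r] = 1.6596, γ^t·E[r] = 0.195248, running G = 5.103871
t=7: π = [0.2979, 0.3617, 0.3404], E[r] = 1.6596, γ^t·E[r] = 0.136673, running G = 5.240544
t=8: π = [0.2979, 0.3617, 0.3404], E[r] = 1.6596, γ^t·E[r] = 0.095671, running G = 5.336215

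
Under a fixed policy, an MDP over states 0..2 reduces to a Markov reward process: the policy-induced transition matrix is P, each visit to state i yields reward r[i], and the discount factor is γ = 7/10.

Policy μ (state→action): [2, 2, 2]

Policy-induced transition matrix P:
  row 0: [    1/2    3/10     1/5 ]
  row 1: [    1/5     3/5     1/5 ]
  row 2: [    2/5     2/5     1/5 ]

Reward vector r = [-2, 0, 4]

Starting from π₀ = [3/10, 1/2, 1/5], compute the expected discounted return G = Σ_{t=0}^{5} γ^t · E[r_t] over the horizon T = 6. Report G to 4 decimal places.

t=0: π = [0.3000, 0.5000, 0.2000], E[r] = 0.2000, γ^t·E[r] = 0.200000, running G = 0.200000
t=1: π = [0.3300, 0.4700, 0.2000], E[r] = 0.1400, γ^t·E[r] = 0.098000, running G = 0.298000
t=2: π = [0.3390, 0.4610, 0.2000], E[r] = 0.1220, γ^t·E[r] = 0.059780, running G = 0.357780
t=3: π = [0.3417, 0.4583, 0.2000], E[r] = 0.1166, γ^t·E[r] = 0.039994, running G = 0.397774
t=4: π = [0.3425, 0.4575, 0.2000], E[r] = 0.1150, γ^t·E[r] = 0.027607, running G = 0.425380
t=5: π = [0.3428, 0.4572, 0.2000], E[r] = 0.1145, γ^t·E[r] = 0.019243, running G = 0.444624

G = 0.4446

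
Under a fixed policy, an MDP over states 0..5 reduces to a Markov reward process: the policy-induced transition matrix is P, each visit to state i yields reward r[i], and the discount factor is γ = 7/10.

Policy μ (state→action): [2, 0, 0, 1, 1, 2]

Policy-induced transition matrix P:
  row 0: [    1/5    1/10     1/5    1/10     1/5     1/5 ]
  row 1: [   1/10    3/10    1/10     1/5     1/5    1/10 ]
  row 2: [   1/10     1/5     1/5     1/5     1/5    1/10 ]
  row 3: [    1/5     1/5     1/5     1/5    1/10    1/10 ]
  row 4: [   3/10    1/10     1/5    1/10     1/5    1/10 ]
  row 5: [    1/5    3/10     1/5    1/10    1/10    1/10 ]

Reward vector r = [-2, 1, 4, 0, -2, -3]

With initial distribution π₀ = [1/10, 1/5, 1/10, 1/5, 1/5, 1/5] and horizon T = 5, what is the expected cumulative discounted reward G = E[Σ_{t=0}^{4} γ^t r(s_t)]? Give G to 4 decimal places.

t=0: π = [0.1000, 0.2000, 0.1000, 0.2000, 0.2000, 0.2000], E[r] = -0.6000, γ^t·E[r] = -0.600000, running G = -0.600000
t=1: π = [0.1900, 0.2100, 0.1800, 0.1500, 0.1600, 0.1100], E[r] = -0.1000, γ^t·E[r] = -0.070000, running G = -0.670000
t=2: π = [0.1770, 0.1970, 0.1790, 0.1540, 0.1740, 0.1190], E[r] = -0.1460, γ^t·E[r] = -0.071540, running G = -0.741540
t=3: π = [0.1798, 0.1965, 0.1803, 0.1530, 0.1727, 0.1177], E[r] = -0.1404, γ^t·E[r] = -0.048157, running G = -0.789697
t=4: π = [0.1796, 0.1962, 0.1804, 0.1530, 0.1729, 0.1180], E[r] = -0.1414, γ^t·E[r] = -0.033953, running G = -0.823650

G = -0.8236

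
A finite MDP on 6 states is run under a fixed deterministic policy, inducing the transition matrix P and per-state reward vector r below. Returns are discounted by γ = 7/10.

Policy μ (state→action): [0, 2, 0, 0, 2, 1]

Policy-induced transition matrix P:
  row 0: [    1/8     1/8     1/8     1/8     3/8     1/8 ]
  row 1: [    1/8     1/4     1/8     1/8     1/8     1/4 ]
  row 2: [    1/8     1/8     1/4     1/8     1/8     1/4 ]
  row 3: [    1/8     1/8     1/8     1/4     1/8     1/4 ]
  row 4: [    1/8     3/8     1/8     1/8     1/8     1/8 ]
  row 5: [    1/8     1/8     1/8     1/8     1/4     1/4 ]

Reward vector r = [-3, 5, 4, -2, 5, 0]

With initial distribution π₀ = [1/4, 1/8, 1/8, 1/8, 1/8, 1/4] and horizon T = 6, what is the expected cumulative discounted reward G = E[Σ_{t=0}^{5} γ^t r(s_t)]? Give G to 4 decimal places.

G = 4.2969

t=0: π = [0.2500, 0.1250, 0.1250, 0.1250, 0.1250, 0.2500], E[r] = 0.7500, γ^t·E[r] = 0.750000, running G = 0.750000
t=1: π = [0.1250, 0.1719, 0.1406, 0.1406, 0.2188, 0.2031], E[r] = 1.8594, γ^t·E[r] = 1.301563, running G = 2.051563
t=2: π = [0.1250, 0.2012, 0.1426, 0.1426, 0.1816, 0.2070], E[r] = 1.8242, γ^t·E[r] = 0.893867, running G = 2.945430
t=3: π = [0.1250, 0.1956, 0.1428, 0.1428, 0.1821, 0.2117], E[r] = 1.7991, γ^t·E[r] = 0.617082, running G = 3.562511
t=4: π = [0.1250, 0.1950, 0.1429, 0.1429, 0.1827, 0.2116], E[r] = 1.7991, γ^t·E[r] = 0.431972, running G = 3.994483
t=5: π = [0.1250, 0.1950, 0.1429, 0.1429, 0.1827, 0.2115], E[r] = 1.7995, γ^t·E[r] = 0.302436, running G = 4.296919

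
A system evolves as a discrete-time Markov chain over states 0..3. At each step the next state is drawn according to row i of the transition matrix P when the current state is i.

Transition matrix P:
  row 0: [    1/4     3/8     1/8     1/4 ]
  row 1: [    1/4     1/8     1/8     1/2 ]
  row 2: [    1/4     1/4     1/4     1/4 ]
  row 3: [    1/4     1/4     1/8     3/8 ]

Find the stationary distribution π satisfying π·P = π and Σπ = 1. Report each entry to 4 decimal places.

Balance equations π_j = Σ_i π_i·P[i][j]:
  π_0 = 1/4·π_0 + 1/4·π_1 + 1/4·π_2 + 1/4·π_3
  π_1 = 3/8·π_0 + 1/8·π_1 + 1/4·π_2 + 1/4·π_3
  π_2 = 1/8·π_0 + 1/8·π_1 + 1/4·π_2 + 1/8·π_3
  normalize: π_0 + π_1 + π_2 + π_3 = 1
Solving the linear system gives exactly π = [1/4, 1/4, 1/7, 5/14].

π = [0.2500, 0.2500, 0.1429, 0.3571]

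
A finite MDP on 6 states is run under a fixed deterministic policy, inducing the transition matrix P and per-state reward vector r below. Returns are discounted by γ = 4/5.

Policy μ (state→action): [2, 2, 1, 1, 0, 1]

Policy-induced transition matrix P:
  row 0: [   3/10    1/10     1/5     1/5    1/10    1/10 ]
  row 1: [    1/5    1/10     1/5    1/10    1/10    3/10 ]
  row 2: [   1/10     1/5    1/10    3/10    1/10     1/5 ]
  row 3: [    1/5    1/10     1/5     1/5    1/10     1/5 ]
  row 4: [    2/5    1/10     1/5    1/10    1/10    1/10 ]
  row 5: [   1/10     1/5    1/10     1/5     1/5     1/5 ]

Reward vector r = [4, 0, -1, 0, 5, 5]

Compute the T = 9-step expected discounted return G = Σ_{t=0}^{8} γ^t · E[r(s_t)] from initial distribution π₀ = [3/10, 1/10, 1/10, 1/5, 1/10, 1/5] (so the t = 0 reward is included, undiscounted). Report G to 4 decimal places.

G = 9.8065

t=0: π = [0.3000, 0.1000, 0.1000, 0.2000, 0.1000, 0.2000], E[r] = 2.6000, γ^t·E[r] = 2.600000, running G = 2.600000
t=1: π = [0.2200, 0.1300, 0.1700, 0.1900, 0.1200, 0.1700], E[r] = 2.1600, γ^t·E[r] = 1.728000, running G = 4.328000
t=2: π = [0.2120, 0.1340, 0.1660, 0.1920, 0.1170, 0.1790], E[r] = 2.1620, γ^t·E[r] = 1.383680, running G = 5.711680
t=3: π = [0.2101, 0.1345, 0.1655, 0.1915, 0.1179, 0.1805], E[r] = 2.1669, γ^t·E[r] = 1.109453, running G = 6.821133
t=4: π = [0.2100, 0.1346, 0.1654, 0.1913, 0.1181, 0.1807], E[r] = 2.1681, γ^t·E[r] = 0.888037, running G = 7.709170
t=5: π = [0.2100, 0.1346, 0.1654, 0.1913, 0.1181, 0.1807], E[r] = 2.1682, γ^t·E[r] = 0.710484, running G = 8.419654
t=6: π = [0.2100, 0.1346, 0.1654, 0.1913, 0.1181, 0.1807], E[r] = 2.1682, γ^t·E[r] = 0.568390, running G = 8.988044
t=7: π = [0.2100, 0.1346, 0.1654, 0.1913, 0.1181, 0.1807], E[r] = 2.1682, γ^t·E[r] = 0.454712, running G = 9.442756
t=8: π = [0.2100, 0.1346, 0.1654, 0.1913, 0.1181, 0.1807], E[r] = 2.1682, γ^t·E[r] = 0.363769, running G = 9.806525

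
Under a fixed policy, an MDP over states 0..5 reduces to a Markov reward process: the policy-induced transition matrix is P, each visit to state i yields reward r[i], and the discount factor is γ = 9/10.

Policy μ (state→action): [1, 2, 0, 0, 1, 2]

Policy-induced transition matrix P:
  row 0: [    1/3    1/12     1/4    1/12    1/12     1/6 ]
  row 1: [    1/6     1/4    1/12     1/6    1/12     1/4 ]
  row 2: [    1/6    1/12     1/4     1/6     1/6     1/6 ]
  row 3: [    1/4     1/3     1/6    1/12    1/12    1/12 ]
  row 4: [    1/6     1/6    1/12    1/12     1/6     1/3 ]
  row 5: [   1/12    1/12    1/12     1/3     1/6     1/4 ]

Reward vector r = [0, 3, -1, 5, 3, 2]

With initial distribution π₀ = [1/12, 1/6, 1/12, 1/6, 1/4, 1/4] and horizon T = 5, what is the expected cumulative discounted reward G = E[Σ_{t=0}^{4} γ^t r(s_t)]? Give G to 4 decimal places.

t=0: π = [0.0833, 0.1667, 0.0833, 0.1667, 0.2500, 0.2500], E[r] = 2.5000, γ^t·E[r] = 2.500000, running G = 2.500000
t=1: π = [0.1736, 0.1736, 0.1250, 0.1667, 0.1319, 0.2292], E[r] = 2.0833, γ^t·E[r] = 1.875000, running G = 4.375000
t=2: π = [0.1904, 0.1649, 0.1470, 0.1655, 0.1238, 0.2083], E[r] = 1.9635, γ^t·E[r] = 1.590469, running G = 5.965469
t=3: π = [0.1948, 0.1625, 0.1534, 0.1614, 0.1233, 0.2046], E[r] = 1.9203, γ^t·E[r] = 1.399887, running G = 7.365355
t=4: π = [0.1955, 0.1610, 0.1548, 0.1608, 0.1234, 0.2044], E[r] = 1.9114, γ^t·E[r] = 1.254066, running G = 8.619421

G = 8.6194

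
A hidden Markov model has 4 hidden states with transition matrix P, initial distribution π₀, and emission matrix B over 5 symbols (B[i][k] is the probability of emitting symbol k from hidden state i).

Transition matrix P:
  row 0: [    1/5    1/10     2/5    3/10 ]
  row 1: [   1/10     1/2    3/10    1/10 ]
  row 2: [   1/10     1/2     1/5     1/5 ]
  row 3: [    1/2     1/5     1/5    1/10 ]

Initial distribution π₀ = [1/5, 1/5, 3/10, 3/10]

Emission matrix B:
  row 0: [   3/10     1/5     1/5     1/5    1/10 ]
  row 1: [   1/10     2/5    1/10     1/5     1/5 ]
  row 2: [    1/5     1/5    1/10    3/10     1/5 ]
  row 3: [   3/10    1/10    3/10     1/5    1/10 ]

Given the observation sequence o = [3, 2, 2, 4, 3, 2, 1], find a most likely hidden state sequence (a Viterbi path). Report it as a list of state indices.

t=0: δ = [4.000e-02, 4.000e-02, 9.000e-02, 6.000e-02]  (obs o_0=3)
t=1: δ = [6.000e-03, 4.500e-03, 1.800e-03, 5.400e-03]  ψ = [3, 2, 2, 2]  (obs o_1=2)
t=2: δ = [5.400e-04, 2.250e-04, 2.400e-04, 5.400e-04]  ψ = [3, 1, 0, 0]  (obs o_2=2)
t=3: δ = [2.700e-05, 2.400e-05, 4.320e-05, 1.620e-05]  ψ = [3, 2, 0, 0]  (obs o_3=4)
t=4: δ = [1.620e-06, 4.320e-06, 3.240e-06, 1.728e-06]  ψ = [3, 2, 0, 2]  (obs o_4=3)
t=5: δ = [1.728e-07, 2.160e-07, 1.296e-07, 1.944e-07]  ψ = [3, 1, 1, 2]  (obs o_5=2)
t=6: δ = [1.944e-08, 4.320e-08, 1.382e-08, 5.184e-09]  ψ = [3, 1, 0, 0]  (obs o_6=1)
backtrack: best end state = 1; path = [2, 3, 0, 2, 1, 1, 1]

path = [2, 3, 0, 2, 1, 1, 1]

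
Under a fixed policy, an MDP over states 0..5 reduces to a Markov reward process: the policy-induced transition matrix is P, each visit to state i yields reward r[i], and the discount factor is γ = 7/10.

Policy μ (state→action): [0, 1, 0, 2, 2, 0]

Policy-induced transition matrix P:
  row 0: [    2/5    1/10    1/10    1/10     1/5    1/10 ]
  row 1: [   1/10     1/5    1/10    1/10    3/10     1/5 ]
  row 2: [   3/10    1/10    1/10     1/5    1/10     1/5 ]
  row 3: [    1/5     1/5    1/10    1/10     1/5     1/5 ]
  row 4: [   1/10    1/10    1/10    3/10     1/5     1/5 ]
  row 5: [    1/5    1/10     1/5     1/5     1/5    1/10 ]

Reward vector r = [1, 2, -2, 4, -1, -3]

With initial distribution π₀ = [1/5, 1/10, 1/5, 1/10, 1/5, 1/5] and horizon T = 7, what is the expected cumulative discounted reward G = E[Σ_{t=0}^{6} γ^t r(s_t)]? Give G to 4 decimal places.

t=0: π = [0.2000, 0.1000, 0.2000, 0.1000, 0.2000, 0.2000], E[r] = -0.4000, γ^t·E[r] = -0.400000, running G = -0.400000
t=1: π = [0.2300, 0.1200, 0.1200, 0.1800, 0.1900, 0.1600], E[r] = 0.2800, γ^t·E[r] = 0.196000, running G = -0.204000
t=2: π = [0.2270, 0.1300, 0.1160, 0.1660, 0.2000, 0.1610], E[r] = 0.2360, γ^t·E[r] = 0.115640, running G = -0.088360
t=3: π = [0.2240, 0.1296, 0.1161, 0.1677, 0.2014, 0.1612], E[r] = 0.2368, γ^t·E[r] = 0.081222, running G = -0.007138
t=4: π = [0.2233, 0.1297, 0.1161, 0.1680, 0.2014, 0.1615], E[r] = 0.2368, γ^t·E[r] = 0.056851, running G = 0.049713
t=5: π = [0.2232, 0.1298, 0.1161, 0.1680, 0.2014, 0.1615], E[r] = 0.2366, γ^t·E[r] = 0.039768, running G = 0.089481
t=6: π = [0.2231, 0.1298, 0.1162, 0.1680, 0.2014, 0.1615], E[r] = 0.2366, γ^t·E[r] = 0.027835, running G = 0.117316

G = 0.1173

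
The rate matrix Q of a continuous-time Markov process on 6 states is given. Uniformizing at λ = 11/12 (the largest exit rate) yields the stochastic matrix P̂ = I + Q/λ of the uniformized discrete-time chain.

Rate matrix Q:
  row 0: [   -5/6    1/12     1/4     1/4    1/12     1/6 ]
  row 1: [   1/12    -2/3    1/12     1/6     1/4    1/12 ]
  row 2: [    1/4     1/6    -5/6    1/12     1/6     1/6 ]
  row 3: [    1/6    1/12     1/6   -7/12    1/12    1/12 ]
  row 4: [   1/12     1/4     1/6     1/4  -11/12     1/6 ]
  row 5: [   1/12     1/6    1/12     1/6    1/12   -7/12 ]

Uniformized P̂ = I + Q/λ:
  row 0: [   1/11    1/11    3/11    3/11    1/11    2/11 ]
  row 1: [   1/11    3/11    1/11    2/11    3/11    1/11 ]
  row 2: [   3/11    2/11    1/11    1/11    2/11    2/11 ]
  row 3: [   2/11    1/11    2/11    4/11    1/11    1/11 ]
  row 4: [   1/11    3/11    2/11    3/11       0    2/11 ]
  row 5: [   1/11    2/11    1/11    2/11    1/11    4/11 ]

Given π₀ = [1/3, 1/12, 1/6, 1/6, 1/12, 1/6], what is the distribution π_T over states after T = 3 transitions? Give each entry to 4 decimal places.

π = [0.1387, 0.1746, 0.1494, 0.2348, 0.1243, 0.1781]

t=0: π = [0.3333, 0.0833, 0.1667, 0.1667, 0.0833, 0.1667]
t=1: π = [0.1364, 0.1515, 0.1742, 0.2348, 0.1136, 0.1894]
t=2: π = [0.1439, 0.1722, 0.1474, 0.2314, 0.1240, 0.1811]
t=3: π = [0.1387, 0.1746, 0.1494, 0.2348, 0.1243, 0.1781]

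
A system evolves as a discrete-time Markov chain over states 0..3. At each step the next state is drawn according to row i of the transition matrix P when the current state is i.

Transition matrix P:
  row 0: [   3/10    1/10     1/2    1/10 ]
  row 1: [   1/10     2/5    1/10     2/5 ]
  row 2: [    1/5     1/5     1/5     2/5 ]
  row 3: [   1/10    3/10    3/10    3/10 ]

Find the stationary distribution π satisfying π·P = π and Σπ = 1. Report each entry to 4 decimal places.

π = [0.1565, 0.2706, 0.2520, 0.3210]

Balance equations π_j = Σ_i π_i·P[i][j]:
  π_0 = 3/10·π_0 + 1/10·π_1 + 1/5·π_2 + 1/10·π_3
  π_1 = 1/10·π_0 + 2/5·π_1 + 1/5·π_2 + 3/10·π_3
  π_2 = 1/2·π_0 + 1/10·π_1 + 1/5·π_2 + 3/10·π_3
  normalize: π_0 + π_1 + π_2 + π_3 = 1
Solving the linear system gives exactly π = [59/377, 102/377, 95/377, 121/377].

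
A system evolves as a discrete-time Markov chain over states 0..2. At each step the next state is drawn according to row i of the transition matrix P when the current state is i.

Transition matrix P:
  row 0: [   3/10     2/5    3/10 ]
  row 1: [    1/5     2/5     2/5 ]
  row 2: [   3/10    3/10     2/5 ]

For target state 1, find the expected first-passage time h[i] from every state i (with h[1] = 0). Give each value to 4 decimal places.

h = [2.7273, 0.0000, 3.0303]

First-step conditioning: h[1] = 0; for i ≠ 1, h[i] = 1 + Σ_k P[i][k]·h[k].
  h[0] = 1 + 3/10·h[0] + 3/10·h[2]
  h[2] = 1 + 3/10·h[0] + 2/5·h[2]
Solving the 2×2 linear system over states ≠ 1 gives exactly h = [30/11, 0, 100/33] (h[1] = 0 is the target).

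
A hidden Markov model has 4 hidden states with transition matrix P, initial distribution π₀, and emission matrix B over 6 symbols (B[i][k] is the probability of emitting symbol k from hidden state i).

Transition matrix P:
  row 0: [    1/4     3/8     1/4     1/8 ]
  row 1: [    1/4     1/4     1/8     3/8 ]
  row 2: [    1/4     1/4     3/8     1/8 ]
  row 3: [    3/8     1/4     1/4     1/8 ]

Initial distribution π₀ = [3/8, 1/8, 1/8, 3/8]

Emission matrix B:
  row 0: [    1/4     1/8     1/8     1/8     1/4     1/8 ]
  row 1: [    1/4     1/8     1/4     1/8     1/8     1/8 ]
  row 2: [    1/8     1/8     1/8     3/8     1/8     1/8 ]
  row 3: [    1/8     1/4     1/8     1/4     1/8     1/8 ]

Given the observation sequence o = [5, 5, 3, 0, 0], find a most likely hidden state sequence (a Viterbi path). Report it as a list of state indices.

path = [0, 1, 3, 0, 1]

t=0: δ = [4.688e-02, 1.562e-02, 1.562e-02, 4.688e-02]  (obs o_0=5)
t=1: δ = [2.197e-03, 2.197e-03, 1.465e-03, 7.324e-04]  ψ = [3, 0, 0, 0]  (obs o_1=5)
t=2: δ = [6.866e-05, 1.030e-04, 2.060e-04, 2.060e-04]  ψ = [0, 0, 0, 1]  (obs o_2=3)
t=3: δ = [1.931e-05, 1.287e-05, 9.656e-06, 4.828e-06]  ψ = [3, 2, 2, 1]  (obs o_3=0)
t=4: δ = [1.207e-06, 1.810e-06, 6.035e-07, 6.035e-07]  ψ = [0, 0, 0, 1]  (obs o_4=0)
backtrack: best end state = 1; path = [0, 1, 3, 0, 1]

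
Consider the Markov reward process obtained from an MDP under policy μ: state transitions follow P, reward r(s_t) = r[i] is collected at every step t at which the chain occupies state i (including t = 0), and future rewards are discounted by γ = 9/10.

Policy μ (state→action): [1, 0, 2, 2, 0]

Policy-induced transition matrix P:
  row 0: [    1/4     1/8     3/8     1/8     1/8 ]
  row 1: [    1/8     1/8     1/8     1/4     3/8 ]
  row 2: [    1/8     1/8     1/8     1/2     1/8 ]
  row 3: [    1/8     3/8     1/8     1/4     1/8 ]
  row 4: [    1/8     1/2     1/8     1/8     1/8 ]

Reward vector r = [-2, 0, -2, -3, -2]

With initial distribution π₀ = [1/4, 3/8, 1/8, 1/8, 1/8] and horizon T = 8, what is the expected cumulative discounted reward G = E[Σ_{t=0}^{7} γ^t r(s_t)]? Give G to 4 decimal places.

G = -9.5910

t=0: π = [0.2500, 0.3750, 0.1250, 0.1250, 0.1250], E[r] = -1.3750, γ^t·E[r] = -1.375000, running G = -1.375000
t=1: π = [0.1563, 0.2031, 0.1875, 0.2344, 0.2188], E[r] = -1.8281, γ^t·E[r] = -1.645313, running G = -3.020313
t=2: π = [0.1445, 0.2656, 0.1641, 0.2500, 0.1758], E[r] = -1.7188, γ^t·E[r] = -1.392188, running G = -4.412500
t=3: π = [0.1431, 0.2534, 0.1611, 0.2510, 0.1914], E[r] = -1.7441, γ^t·E[r] = -1.271479, running G = -5.683979
t=4: π = [0.1429, 0.2595, 0.1608, 0.2485, 0.1884], E[r] = -1.7294, γ^t·E[r] = -1.134680, running G = -6.818658
t=5: π = [0.1429, 0.2578, 0.1607, 0.2488, 0.1899], E[r] = -1.7333, γ^t·E[r] = -1.023487, running G = -7.842145
t=6: π = [0.1429, 0.2584, 0.1607, 0.2486, 0.1894], E[r] = -1.7318, γ^t·E[r] = -0.920341, running G = -8.762486
t=7: π = [0.1429, 0.2582, 0.1607, 0.2486, 0.1896], E[r] = -1.7323, γ^t·E[r] = -0.828539, running G = -9.591025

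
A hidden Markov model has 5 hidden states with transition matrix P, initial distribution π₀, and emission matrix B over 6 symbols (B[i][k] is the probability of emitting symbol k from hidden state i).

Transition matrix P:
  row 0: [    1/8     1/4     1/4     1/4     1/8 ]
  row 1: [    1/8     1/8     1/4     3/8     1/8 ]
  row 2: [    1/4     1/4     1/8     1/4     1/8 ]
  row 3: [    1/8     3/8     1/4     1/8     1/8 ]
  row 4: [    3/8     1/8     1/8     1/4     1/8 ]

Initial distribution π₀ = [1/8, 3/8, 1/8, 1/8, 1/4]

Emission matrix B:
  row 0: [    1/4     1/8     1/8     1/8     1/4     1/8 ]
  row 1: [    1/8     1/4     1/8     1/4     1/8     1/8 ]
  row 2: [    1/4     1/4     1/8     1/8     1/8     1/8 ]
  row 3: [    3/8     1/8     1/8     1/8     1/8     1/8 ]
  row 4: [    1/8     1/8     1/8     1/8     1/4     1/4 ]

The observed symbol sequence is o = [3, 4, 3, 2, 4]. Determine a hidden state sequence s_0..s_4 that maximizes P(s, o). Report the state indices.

path = [1, 3, 1, 3, 1]

t=0: δ = [1.562e-02, 9.375e-02, 1.562e-02, 1.562e-02, 3.125e-02]  (obs o_0=3)
t=1: δ = [2.930e-03, 1.465e-03, 2.930e-03, 4.395e-03, 2.930e-03]  ψ = [1, 1, 1, 1, 1]  (obs o_1=4)
t=2: δ = [1.373e-04, 4.120e-04, 1.373e-04, 9.155e-05, 6.866e-05]  ψ = [4, 3, 3, 0, 3]  (obs o_2=3)
t=3: δ = [6.437e-06, 6.437e-06, 1.287e-05, 1.931e-05, 6.437e-06]  ψ = [1, 1, 1, 1, 1]  (obs o_3=2)
t=4: δ = [8.047e-07, 9.052e-07, 6.035e-07, 4.023e-07, 6.035e-07]  ψ = [2, 3, 3, 2, 3]  (obs o_4=4)
backtrack: best end state = 1; path = [1, 3, 1, 3, 1]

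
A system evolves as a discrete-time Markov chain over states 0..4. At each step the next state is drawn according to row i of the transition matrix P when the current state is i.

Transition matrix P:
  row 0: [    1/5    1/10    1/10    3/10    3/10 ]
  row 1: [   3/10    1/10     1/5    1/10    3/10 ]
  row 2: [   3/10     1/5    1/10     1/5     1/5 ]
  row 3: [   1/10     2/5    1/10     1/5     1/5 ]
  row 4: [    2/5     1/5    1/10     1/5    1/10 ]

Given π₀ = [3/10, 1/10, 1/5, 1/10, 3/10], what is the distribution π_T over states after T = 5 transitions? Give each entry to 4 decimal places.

π = [0.2556, 0.1960, 0.1196, 0.2060, 0.2228]

t=0: π = [0.3000, 0.1000, 0.2000, 0.1000, 0.3000]
t=1: π = [0.2800, 0.1800, 0.1100, 0.2200, 0.2100]
t=2: π = [0.2490, 0.1980, 0.1180, 0.2100, 0.2250]
t=3: π = [0.2556, 0.1973, 0.1198, 0.2051, 0.2222]
t=4: π = [0.2556, 0.1957, 0.1197, 0.2058, 0.2231]
t=5: π = [0.2556, 0.1960, 0.1196, 0.2060, 0.2228]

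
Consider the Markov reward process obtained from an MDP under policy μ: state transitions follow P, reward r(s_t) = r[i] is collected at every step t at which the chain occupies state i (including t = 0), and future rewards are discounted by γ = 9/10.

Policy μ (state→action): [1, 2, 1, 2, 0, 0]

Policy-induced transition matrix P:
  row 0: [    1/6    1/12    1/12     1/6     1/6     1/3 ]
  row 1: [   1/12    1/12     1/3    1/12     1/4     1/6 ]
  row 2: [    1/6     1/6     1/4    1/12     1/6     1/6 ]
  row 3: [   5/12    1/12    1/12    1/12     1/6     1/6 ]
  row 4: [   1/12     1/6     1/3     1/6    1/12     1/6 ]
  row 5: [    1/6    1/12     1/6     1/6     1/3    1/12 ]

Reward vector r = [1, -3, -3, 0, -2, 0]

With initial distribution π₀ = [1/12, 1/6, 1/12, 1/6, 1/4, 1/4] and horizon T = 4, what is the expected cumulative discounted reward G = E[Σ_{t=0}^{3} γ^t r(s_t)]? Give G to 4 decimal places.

G = -4.1028

t=0: π = [0.0833, 0.1667, 0.0833, 0.1667, 0.2500, 0.2500], E[r] = -1.1667, γ^t·E[r] = -1.166667, running G = -1.166667
t=1: π = [0.1736, 0.1111, 0.2222, 0.1319, 0.2014, 0.1597], E[r] = -1.2292, γ^t·E[r] = -1.106250, running G = -2.272917
t=2: π = [0.1736, 0.1186, 0.2118, 0.1279, 0.1858, 0.1823], E[r] = -1.1892, γ^t·E[r] = -0.963281, running G = -3.236198
t=3: π = [0.1733, 0.1165, 0.2099, 0.1285, 0.1915, 0.1804], E[r] = -1.1888, γ^t·E[r] = -0.866637, running G = -4.102835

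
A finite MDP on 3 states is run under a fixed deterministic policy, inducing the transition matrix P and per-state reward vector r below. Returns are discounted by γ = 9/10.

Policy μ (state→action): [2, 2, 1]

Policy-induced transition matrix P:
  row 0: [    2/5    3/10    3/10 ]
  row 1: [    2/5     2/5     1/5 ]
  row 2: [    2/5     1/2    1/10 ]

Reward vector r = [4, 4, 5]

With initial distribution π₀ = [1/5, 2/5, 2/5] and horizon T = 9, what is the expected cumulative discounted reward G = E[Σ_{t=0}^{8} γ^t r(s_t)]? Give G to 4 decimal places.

G = 25.9900

t=0: π = [0.2000, 0.4000, 0.4000], E[r] = 4.4000, γ^t·E[r] = 4.400000, running G = 4.400000
t=1: π = [0.4000, 0.4200, 0.1800], E[r] = 4.1800, γ^t·E[r] = 3.762000, running G = 8.162000
t=2: π = [0.4000, 0.3780, 0.2220], E[r] = 4.2220, γ^t·E[r] = 3.419820, running G = 11.581820
t=3: π = [0.4000, 0.3822, 0.2178], E[r] = 4.2178, γ^t·E[r] = 3.074776, running G = 14.656596
t=4: π = [0.4000, 0.3818, 0.2182], E[r] = 4.2182, γ^t·E[r] = 2.767574, running G = 17.424170
t=5: π = [0.4000, 0.3818, 0.2182], E[r] = 4.2182, γ^t·E[r] = 2.490792, running G = 19.914962
t=6: π = [0.4000, 0.3818, 0.2182], E[r] = 4.2182, γ^t·E[r] = 2.241715, running G = 22.156677
t=7: π = [0.4000, 0.3818, 0.2182], E[r] = 4.2182, γ^t·E[r] = 2.017543, running G = 24.174221
t=8: π = [0.4000, 0.3818, 0.2182], E[r] = 4.2182, γ^t·E[r] = 1.815789, running G = 25.990009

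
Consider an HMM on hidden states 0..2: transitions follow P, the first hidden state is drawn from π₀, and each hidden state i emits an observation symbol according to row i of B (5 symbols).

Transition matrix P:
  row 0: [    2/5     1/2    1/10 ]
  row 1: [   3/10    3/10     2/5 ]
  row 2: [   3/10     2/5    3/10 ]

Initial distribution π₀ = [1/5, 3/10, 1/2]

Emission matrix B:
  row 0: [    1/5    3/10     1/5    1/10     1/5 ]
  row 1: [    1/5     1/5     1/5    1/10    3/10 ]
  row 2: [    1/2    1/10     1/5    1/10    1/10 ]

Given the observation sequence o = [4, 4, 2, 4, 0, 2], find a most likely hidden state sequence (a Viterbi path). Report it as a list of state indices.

path = [1, 1, 2, 1, 2, 1]

t=0: δ = [4.000e-02, 9.000e-02, 5.000e-02]  (obs o_0=4)
t=1: δ = [5.400e-03, 8.100e-03, 3.600e-03]  ψ = [1, 1, 1]  (obs o_1=4)
t=2: δ = [4.860e-04, 5.400e-04, 6.480e-04]  ψ = [1, 0, 1]  (obs o_2=2)
t=3: δ = [3.888e-05, 7.776e-05, 2.160e-05]  ψ = [0, 2, 1]  (obs o_3=4)
t=4: δ = [4.666e-06, 4.666e-06, 1.555e-05]  ψ = [1, 1, 1]  (obs o_4=0)
t=5: δ = [9.331e-07, 1.244e-06, 9.331e-07]  ψ = [2, 2, 2]  (obs o_5=2)
backtrack: best end state = 1; path = [1, 1, 2, 1, 2, 1]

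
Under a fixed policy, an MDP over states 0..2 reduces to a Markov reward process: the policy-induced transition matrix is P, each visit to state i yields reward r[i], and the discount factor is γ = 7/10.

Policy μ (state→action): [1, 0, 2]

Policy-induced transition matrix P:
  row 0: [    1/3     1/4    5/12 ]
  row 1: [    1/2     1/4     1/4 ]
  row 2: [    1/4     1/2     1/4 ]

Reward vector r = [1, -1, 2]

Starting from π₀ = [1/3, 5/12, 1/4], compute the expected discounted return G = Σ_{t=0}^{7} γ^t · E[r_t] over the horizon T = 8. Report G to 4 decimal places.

G = 1.8394

t=0: π = [0.3333, 0.4167, 0.2500], E[r] = 0.4167, γ^t·E[r] = 0.416667, running G = 0.416667
t=1: π = [0.3819, 0.3125, 0.3056], E[r] = 0.6806, γ^t·E[r] = 0.476389, running G = 0.893056
t=2: π = [0.3600, 0.3264, 0.3137], E[r] = 0.6609, γ^t·E[r] = 0.323831, running G = 1.216887
t=3: π = [0.3616, 0.3284, 0.3100], E[r] = 0.6532, γ^t·E[r] = 0.224035, running G = 1.440922
t=4: π = [0.3622, 0.3275, 0.3103], E[r] = 0.6553, γ^t·E[r] = 0.157330, running G = 1.598252
t=5: π = [0.3621, 0.3276, 0.3104], E[r] = 0.6552, γ^t·E[r] = 0.110126, running G = 1.708378
t=6: π = [0.3621, 0.3276, 0.3103], E[r] = 0.6552, γ^t·E[r] = 0.077079, running G = 1.785457
t=7: π = [0.3621, 0.3276, 0.3103], E[r] = 0.6552, γ^t·E[r] = 0.053956, running G = 1.839413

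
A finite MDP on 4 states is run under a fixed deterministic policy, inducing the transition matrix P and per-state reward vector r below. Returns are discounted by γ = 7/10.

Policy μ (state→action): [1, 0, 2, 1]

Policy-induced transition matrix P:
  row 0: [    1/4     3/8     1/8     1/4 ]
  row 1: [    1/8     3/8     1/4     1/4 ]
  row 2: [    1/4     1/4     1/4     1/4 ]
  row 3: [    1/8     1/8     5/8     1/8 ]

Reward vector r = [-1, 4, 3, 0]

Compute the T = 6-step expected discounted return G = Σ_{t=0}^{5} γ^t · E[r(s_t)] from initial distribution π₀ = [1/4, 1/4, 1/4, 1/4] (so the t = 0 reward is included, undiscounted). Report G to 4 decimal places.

t=0: π = [0.2500, 0.2500, 0.2500, 0.2500], E[r] = 1.5000, γ^t·E[r] = 1.500000, running G = 1.500000
t=1: π = [0.1875, 0.2813, 0.3125, 0.2188], E[r] = 1.8750, γ^t·E[r] = 1.312500, running G = 2.812500
t=2: π = [0.1875, 0.2813, 0.3086, 0.2227], E[r] = 1.8633, γ^t·E[r] = 0.913008, running G = 3.725508
t=3: π = [0.1870, 0.2808, 0.3101, 0.2222], E[r] = 1.8662, γ^t·E[r] = 0.640110, running G = 4.365618
t=4: π = [0.1871, 0.2807, 0.3099, 0.2222], E[r] = 1.8655, γ^t·E[r] = 0.447901, running G = 4.813520
t=5: π = [0.1871, 0.2807, 0.3099, 0.2222], E[r] = 1.8655, γ^t·E[r] = 0.313535, running G = 5.127054

G = 5.1271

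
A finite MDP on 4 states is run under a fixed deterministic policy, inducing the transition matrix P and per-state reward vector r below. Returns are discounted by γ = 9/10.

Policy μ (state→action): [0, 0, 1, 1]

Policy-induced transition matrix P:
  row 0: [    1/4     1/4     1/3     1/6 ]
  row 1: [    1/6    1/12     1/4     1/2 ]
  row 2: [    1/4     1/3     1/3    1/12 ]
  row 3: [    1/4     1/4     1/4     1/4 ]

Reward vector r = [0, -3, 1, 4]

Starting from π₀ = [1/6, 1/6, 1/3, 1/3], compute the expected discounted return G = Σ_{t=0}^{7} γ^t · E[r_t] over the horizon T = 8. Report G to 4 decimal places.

t=0: π = [0.1667, 0.1667, 0.3333, 0.3333], E[r] = 1.1667, γ^t·E[r] = 1.166667, running G = 1.166667
t=1: π = [0.2361, 0.2500, 0.2917, 0.2222], E[r] = 0.4306, γ^t·E[r] = 0.387500, running G = 1.554167
t=2: π = [0.2292, 0.2326, 0.2940, 0.2442], E[r] = 0.5729, γ^t·E[r] = 0.464063, running G = 2.018229
t=3: π = [0.2306, 0.2357, 0.2936, 0.2401], E[r] = 0.5467, γ^t·E[r] = 0.398531, running G = 2.416760
t=4: π = [0.2304, 0.2352, 0.2937, 0.2408], E[r] = 0.5513, γ^t·E[r] = 0.361689, running G = 2.778450
t=5: π = [0.2304, 0.2353, 0.2937, 0.2407], E[r] = 0.5504, γ^t·E[r] = 0.325031, running G = 3.103480
t=6: π = [0.2304, 0.2353, 0.2937, 0.2407], E[r] = 0.5506, γ^t·E[r] = 0.292606, running G = 3.396087
t=7: π = [0.2304, 0.2353, 0.2937, 0.2407], E[r] = 0.5506, γ^t·E[r] = 0.263333, running G = 3.659420

G = 3.6594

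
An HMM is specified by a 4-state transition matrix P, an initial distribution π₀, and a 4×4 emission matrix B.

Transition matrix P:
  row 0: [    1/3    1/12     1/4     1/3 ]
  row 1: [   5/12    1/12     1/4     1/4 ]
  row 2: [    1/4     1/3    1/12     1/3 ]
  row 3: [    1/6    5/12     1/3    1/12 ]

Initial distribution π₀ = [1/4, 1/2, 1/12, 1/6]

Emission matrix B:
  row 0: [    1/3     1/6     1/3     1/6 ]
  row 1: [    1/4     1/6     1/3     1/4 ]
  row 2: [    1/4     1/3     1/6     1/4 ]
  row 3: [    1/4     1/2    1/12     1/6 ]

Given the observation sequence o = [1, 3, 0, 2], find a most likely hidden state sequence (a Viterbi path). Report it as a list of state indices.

t=0: δ = [4.167e-02, 8.333e-02, 2.778e-02, 8.333e-02]  (obs o_0=1)
t=1: δ = [5.787e-03, 8.681e-03, 6.944e-03, 3.472e-03]  ψ = [1, 3, 3, 1]  (obs o_1=3)
t=2: δ = [1.206e-03, 5.787e-04, 5.425e-04, 5.787e-04]  ψ = [1, 2, 1, 2]  (obs o_2=0)
t=3: δ = [1.340e-04, 8.038e-05, 5.023e-05, 3.349e-05]  ψ = [0, 3, 0, 0]  (obs o_3=2)
backtrack: best end state = 0; path = [3, 1, 0, 0]

path = [3, 1, 0, 0]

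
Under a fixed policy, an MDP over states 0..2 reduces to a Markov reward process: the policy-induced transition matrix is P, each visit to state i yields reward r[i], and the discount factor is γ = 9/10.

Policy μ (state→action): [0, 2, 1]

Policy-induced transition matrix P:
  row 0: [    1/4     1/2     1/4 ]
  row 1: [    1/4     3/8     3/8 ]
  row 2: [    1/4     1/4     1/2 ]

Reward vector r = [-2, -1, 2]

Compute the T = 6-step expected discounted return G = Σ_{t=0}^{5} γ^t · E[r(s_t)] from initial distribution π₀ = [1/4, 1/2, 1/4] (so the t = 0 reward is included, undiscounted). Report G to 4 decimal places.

G = -0.8176

t=0: π = [0.2500, 0.5000, 0.2500], E[r] = -0.5000, γ^t·E[r] = -0.500000, running G = -0.500000
t=1: π = [0.2500, 0.3750, 0.3750], E[r] = -0.1250, γ^t·E[r] = -0.112500, running G = -0.612500
t=2: π = [0.2500, 0.3594, 0.3906], E[r] = -0.0781, γ^t·E[r] = -0.063281, running G = -0.675781
t=3: π = [0.2500, 0.3574, 0.3926], E[r] = -0.0723, γ^t·E[r] = -0.052682, running G = -0.728463
t=4: π = [0.2500, 0.3572, 0.3928], E[r] = -0.0715, γ^t·E[r] = -0.046933, running G = -0.775396
t=5: π = [0.2500, 0.3571, 0.3929], E[r] = -0.0714, γ^t·E[r] = -0.042186, running G = -0.817581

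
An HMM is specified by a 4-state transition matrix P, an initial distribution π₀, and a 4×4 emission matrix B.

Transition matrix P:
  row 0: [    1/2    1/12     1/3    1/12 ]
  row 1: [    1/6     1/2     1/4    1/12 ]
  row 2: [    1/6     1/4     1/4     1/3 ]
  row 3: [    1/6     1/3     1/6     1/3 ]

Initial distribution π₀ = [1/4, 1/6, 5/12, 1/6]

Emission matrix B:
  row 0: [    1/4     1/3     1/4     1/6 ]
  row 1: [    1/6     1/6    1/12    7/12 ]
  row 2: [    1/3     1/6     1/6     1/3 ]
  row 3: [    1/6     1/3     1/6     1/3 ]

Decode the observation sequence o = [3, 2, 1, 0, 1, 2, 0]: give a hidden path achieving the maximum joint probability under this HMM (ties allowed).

t=0: δ = [4.167e-02, 9.722e-02, 1.389e-01, 5.556e-02]  (obs o_0=3)
t=1: δ = [5.787e-03, 4.051e-03, 5.787e-03, 7.716e-03]  ψ = [2, 1, 2, 2]  (obs o_1=2)
t=2: δ = [9.645e-04, 4.287e-04, 3.215e-04, 8.573e-04]  ψ = [0, 3, 0, 3]  (obs o_2=1)
t=3: δ = [1.206e-04, 4.763e-05, 1.072e-04, 4.763e-05]  ψ = [0, 3, 0, 3]  (obs o_3=0)
t=4: δ = [2.009e-05, 4.465e-06, 6.698e-06, 1.191e-05]  ψ = [0, 2, 0, 2]  (obs o_4=1)
t=5: δ = [2.512e-06, 3.308e-07, 1.116e-06, 6.615e-07]  ψ = [0, 3, 0, 3]  (obs o_5=2)
t=6: δ = [3.140e-07, 4.651e-08, 2.791e-07, 6.202e-08]  ψ = [0, 2, 0, 2]  (obs o_6=0)
backtrack: best end state = 0; path = [2, 0, 0, 0, 0, 0, 0]

path = [2, 0, 0, 0, 0, 0, 0]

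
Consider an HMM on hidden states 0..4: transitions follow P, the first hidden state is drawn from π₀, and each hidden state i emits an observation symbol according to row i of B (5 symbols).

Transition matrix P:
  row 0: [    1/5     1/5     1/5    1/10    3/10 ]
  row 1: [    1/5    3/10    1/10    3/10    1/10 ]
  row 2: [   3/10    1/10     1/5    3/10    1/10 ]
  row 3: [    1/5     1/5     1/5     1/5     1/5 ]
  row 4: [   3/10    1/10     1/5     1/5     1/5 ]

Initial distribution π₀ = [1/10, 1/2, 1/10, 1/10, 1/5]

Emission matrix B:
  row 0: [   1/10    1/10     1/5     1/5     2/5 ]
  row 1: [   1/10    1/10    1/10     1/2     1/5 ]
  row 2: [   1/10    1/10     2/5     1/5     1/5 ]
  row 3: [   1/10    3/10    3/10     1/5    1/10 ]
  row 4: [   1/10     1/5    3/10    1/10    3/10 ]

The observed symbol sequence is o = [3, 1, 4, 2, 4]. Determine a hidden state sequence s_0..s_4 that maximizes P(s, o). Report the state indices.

path = [1, 3, 0, 4, 0]

t=0: δ = [2.000e-02, 2.500e-01, 2.000e-02, 2.000e-02, 2.000e-02]  (obs o_0=3)
t=1: δ = [5.000e-03, 7.500e-03, 2.500e-03, 2.250e-02, 5.000e-03]  ψ = [1, 1, 1, 1, 1]  (obs o_1=1)
t=2: δ = [1.800e-03, 9.000e-04, 9.000e-04, 4.500e-04, 1.350e-03]  ψ = [3, 3, 3, 3, 3]  (obs o_2=4)
t=3: δ = [8.100e-05, 3.600e-05, 1.440e-04, 8.100e-05, 1.620e-04]  ψ = [4, 0, 0, 1, 0]  (obs o_3=2)
t=4: δ = [1.944e-05, 3.240e-06, 6.480e-06, 4.320e-06, 9.720e-06]  ψ = [4, 0, 4, 2, 4]  (obs o_4=4)
backtrack: best end state = 0; path = [1, 3, 0, 4, 0]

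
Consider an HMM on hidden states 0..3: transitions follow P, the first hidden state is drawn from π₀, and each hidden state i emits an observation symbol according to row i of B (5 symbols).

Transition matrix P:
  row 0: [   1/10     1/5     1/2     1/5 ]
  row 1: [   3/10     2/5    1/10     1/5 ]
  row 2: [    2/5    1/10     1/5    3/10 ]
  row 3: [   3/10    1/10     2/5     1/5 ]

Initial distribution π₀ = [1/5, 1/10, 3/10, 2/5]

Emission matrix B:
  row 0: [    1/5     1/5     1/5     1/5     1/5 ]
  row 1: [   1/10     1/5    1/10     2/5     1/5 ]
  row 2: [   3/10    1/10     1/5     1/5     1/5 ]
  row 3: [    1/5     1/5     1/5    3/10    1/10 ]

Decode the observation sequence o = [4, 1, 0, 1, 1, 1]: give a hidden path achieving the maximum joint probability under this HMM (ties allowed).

path = [2, 0, 2, 0, 2, 0]

t=0: δ = [4.000e-02, 2.000e-02, 6.000e-02, 4.000e-02]  (obs o_0=4)
t=1: δ = [4.800e-03, 1.600e-03, 2.000e-03, 3.600e-03]  ψ = [2, 0, 0, 2]  (obs o_1=1)
t=2: δ = [2.160e-04, 9.600e-05, 7.200e-04, 1.920e-04]  ψ = [3, 0, 0, 0]  (obs o_2=0)
t=3: δ = [5.760e-05, 1.440e-05, 1.440e-05, 4.320e-05]  ψ = [2, 2, 2, 2]  (obs o_3=1)
t=4: δ = [2.592e-06, 2.304e-06, 2.880e-06, 2.304e-06]  ψ = [3, 0, 0, 0]  (obs o_4=1)
t=5: δ = [2.304e-07, 1.843e-07, 1.296e-07, 1.728e-07]  ψ = [2, 1, 0, 2]  (obs o_5=1)
backtrack: best end state = 0; path = [2, 0, 2, 0, 2, 0]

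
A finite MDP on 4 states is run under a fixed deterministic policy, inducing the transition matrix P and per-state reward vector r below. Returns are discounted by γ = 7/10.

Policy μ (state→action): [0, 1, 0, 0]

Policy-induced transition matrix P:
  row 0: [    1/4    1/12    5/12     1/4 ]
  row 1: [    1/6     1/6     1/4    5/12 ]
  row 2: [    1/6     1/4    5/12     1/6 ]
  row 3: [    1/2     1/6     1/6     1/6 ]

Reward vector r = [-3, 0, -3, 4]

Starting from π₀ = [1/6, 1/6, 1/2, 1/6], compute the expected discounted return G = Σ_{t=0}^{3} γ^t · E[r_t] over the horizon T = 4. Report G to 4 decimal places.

t=0: π = [0.1667, 0.1667, 0.5000, 0.1667], E[r] = -1.3333, γ^t·E[r] = -1.333333, running G = -1.333333
t=1: π = [0.2361, 0.1944, 0.3472, 0.2222], E[r] = -0.8611, γ^t·E[r] = -0.602778, running G = -1.936111
t=2: π = [0.2604, 0.1759, 0.3287, 0.2350], E[r] = -0.8275, γ^t·E[r] = -0.405498, running G = -2.341609
t=3: π = [0.2667, 0.1724, 0.3286, 0.2323], E[r] = -0.8565, γ^t·E[r] = -0.293773, running G = -2.635382

G = -2.6354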